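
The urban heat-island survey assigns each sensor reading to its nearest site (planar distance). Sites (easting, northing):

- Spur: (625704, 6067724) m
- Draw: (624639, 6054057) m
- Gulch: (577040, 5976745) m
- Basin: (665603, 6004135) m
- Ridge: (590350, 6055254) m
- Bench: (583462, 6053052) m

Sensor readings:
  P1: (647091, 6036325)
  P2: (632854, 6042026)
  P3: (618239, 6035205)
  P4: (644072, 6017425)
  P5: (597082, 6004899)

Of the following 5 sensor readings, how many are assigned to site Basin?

P1 → Draw
P2 → Draw
P3 → Draw
P4 → Basin
P5 → Gulch
1 of the 5 goes to Basin.

1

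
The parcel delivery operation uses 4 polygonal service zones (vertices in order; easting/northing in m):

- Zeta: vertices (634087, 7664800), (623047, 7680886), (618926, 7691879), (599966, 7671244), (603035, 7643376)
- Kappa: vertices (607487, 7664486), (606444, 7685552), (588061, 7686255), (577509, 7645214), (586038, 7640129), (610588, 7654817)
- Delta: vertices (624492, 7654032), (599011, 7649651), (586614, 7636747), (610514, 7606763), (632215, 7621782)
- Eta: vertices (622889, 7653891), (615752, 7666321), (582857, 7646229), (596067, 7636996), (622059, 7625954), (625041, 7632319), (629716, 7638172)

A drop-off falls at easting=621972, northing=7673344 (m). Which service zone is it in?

Zeta

Cast a ray rightward from (621972, 7673344). For each polygon, the edges (by vertex number in listed order) whose endpoints lie on opposite sides of northing = 7673344, where each meets that height, and whether that is right or left of the point:
Zeta: 1–2 at easting≈628223.2 (right), 3–4 at easting≈601895.5 (left) → 1 crossing.
Kappa: 1–2 at easting≈607048.4 (left), 3–4 at easting≈584741.5 (left) → 0 crossings.
Delta: no edge straddles that height → 0 crossings.
Eta: no edge straddles that height → 0 crossings.
Only Zeta has an odd count, so the point is inside Zeta.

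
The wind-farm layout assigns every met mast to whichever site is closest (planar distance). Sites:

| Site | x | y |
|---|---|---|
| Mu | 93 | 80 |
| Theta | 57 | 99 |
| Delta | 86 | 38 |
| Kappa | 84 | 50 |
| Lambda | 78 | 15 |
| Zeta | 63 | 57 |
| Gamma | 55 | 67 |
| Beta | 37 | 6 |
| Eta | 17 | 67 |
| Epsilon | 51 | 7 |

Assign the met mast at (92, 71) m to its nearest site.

Mu

Squared distances to each site:
Mu: 82.000; Theta: 2009.000; Delta: 1125.000; Kappa: 505.000; Lambda: 3332.000; Zeta: 1037.000; Gamma: 1385.000; Beta: 7250.000; Eta: 5641.000; Epsilon: 5777.000.
Minimum at Mu.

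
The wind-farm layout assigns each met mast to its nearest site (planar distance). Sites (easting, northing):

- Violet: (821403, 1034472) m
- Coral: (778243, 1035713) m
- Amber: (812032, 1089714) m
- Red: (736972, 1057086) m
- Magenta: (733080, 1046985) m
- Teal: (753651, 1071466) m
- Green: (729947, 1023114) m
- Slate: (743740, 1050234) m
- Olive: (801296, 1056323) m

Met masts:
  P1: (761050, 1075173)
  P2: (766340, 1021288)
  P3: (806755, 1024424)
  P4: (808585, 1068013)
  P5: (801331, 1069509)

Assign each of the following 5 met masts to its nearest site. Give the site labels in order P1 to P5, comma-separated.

P1 → Teal (d²=68487050.00)
P2 → Coral (d²=349762034.00)
P3 → Violet (d²=315526208.00)
P4 → Olive (d²=189785621.00)
P5 → Olive (d²=173871821.00)

Teal, Coral, Violet, Olive, Olive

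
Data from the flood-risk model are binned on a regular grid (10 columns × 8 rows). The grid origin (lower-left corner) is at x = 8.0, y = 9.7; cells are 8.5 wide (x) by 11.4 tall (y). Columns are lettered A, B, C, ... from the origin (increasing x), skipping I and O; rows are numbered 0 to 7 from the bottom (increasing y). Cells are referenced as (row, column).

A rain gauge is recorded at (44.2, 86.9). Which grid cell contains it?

(6, E)

Column index: ⌊(44.2 − 8.0) / 8.5⌋ = ⌊4.259⌋ = 4 → column E
Row offset from origin: ⌊(86.9 − 9.7) / 11.4⌋ = ⌊6.772⌋ = 6 → row 6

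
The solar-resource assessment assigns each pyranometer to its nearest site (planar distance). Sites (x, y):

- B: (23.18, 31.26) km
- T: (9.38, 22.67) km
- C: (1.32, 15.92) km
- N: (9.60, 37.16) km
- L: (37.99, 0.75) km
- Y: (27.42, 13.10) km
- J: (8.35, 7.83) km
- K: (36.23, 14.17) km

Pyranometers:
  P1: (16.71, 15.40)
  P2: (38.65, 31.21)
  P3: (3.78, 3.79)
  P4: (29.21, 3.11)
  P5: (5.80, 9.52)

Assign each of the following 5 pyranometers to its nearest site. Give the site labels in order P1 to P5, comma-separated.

P1 → T (d²=106.58)
P2 → B (d²=239.32)
P3 → J (d²=37.21)
P4 → L (d²=82.66)
P5 → J (d²=9.36)

T, B, J, L, J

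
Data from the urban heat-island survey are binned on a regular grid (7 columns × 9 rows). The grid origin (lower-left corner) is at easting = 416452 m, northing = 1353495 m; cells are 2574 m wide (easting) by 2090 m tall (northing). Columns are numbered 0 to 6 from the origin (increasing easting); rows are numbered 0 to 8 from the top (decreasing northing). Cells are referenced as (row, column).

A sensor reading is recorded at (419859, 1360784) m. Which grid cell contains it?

(5, 1)

Column index: ⌊(419859 − 416452) / 2574⌋ = ⌊1.324⌋ = 1
Row offset from origin: ⌊(1360784 − 1353495) / 2090⌋ = ⌊3.488⌋ = 3 → row 5 (counted from top)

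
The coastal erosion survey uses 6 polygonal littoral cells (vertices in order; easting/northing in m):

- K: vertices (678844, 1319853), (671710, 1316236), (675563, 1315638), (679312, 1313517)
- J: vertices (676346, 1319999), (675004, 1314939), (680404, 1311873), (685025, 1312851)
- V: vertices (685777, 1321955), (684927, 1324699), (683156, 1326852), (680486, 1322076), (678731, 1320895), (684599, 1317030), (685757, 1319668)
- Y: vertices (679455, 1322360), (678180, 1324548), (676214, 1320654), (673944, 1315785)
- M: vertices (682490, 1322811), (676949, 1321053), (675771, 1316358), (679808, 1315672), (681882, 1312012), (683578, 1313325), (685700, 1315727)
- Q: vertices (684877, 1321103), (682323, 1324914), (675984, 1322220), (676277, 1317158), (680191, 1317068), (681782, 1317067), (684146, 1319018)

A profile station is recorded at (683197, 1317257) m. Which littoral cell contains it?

M

Cast a ray rightward from (683197, 1317257). For each polygon, the edges (by vertex number in listed order) whose endpoints lie on opposite sides of northing = 1317257, where each meets that height, and whether that is right or left of the point:
K: 1–2 at easting≈673723.8 (left), 4–1 at easting≈679035.8 (left) → 0 crossings.
J: 1–2 at easting≈675618.8 (left), 4–1 at easting≈679675.3 (left) → 0 crossings.
V: 5–6 at easting≈684254.4 (right), 6–7 at easting≈684698.6 (right) → 2 crossings.
Y: 3–4 at easting≈674630.3 (left), 4–1 at easting≈675177.8 (left) → 0 crossings.
M: 2–3 at easting≈675996.6 (left), 7–1 at easting≈685006.7 (right) → 1 crossing.
Q: 3–4 at easting≈676271.3 (left), 6–7 at easting≈682012.2 (left) → 0 crossings.
Only M has an odd count, so the point is inside M.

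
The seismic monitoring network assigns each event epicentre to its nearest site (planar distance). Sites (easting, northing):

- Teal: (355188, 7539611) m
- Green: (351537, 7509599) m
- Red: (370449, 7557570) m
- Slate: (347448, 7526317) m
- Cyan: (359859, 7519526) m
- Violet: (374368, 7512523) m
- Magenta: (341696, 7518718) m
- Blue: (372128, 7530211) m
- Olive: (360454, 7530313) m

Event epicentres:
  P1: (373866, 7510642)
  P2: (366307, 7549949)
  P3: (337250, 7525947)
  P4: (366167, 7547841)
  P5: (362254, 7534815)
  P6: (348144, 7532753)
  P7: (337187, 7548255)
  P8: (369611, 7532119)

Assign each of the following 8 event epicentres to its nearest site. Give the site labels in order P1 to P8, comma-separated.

Violet, Red, Magenta, Red, Olive, Slate, Teal, Blue

P1 → Violet (d²=3790165.00)
P2 → Red (d²=75235805.00)
P3 → Magenta (d²=72025357.00)
P4 → Red (d²=112988965.00)
P5 → Olive (d²=23508004.00)
P6 → Slate (d²=41906512.00)
P7 → Teal (d²=398754737.00)
P8 → Blue (d²=9975753.00)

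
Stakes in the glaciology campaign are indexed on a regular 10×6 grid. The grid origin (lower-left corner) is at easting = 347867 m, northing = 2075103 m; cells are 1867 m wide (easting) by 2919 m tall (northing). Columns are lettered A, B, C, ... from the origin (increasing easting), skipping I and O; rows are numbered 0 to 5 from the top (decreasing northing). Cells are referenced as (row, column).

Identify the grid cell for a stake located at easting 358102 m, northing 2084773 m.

(2, F)

Column index: ⌊(358102 − 347867) / 1867⌋ = ⌊5.482⌋ = 5 → column F
Row offset from origin: ⌊(2084773 − 2075103) / 2919⌋ = ⌊3.313⌋ = 3 → row 2 (counted from top)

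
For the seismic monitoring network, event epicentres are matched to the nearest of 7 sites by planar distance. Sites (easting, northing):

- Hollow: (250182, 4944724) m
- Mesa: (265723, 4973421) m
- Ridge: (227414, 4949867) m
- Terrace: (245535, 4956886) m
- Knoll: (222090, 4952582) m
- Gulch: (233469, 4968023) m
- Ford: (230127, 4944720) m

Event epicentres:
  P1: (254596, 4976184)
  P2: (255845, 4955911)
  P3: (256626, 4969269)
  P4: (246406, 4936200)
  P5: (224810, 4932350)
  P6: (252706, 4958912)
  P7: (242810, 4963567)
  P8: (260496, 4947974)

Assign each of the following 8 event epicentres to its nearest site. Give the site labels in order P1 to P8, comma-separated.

Mesa, Terrace, Mesa, Hollow, Ford, Terrace, Terrace, Hollow

P1 → Mesa (d²=131444298.00)
P2 → Terrace (d²=107246725.00)
P3 → Mesa (d²=99994513.00)
P4 → Hollow (d²=86916752.00)
P5 → Ford (d²=181287389.00)
P6 → Terrace (d²=55527917.00)
P7 → Terrace (d²=52061386.00)
P8 → Hollow (d²=116941096.00)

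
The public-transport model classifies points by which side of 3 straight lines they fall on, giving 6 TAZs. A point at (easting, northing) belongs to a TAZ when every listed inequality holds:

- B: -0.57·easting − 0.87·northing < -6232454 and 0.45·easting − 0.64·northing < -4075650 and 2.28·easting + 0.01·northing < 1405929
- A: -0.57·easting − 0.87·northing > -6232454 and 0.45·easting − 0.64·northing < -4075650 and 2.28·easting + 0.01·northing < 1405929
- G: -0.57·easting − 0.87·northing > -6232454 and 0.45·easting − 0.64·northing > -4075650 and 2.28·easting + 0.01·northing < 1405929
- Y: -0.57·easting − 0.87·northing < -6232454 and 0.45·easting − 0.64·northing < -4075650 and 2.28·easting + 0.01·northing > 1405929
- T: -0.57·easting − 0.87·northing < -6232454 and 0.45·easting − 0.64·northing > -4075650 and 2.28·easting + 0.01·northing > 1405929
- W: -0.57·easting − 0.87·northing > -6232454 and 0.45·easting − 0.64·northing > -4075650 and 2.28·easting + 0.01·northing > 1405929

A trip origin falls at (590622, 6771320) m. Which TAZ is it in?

-0.57·590622 − 0.87·6771320 = -6227702.940, which is > -6232454
0.45·590622 − 0.64·6771320 = -4067864.900, which is > -4075650
2.28·590622 + 0.01·6771320 = 1414331.360, which is > 1405929
This sign pattern matches W.

W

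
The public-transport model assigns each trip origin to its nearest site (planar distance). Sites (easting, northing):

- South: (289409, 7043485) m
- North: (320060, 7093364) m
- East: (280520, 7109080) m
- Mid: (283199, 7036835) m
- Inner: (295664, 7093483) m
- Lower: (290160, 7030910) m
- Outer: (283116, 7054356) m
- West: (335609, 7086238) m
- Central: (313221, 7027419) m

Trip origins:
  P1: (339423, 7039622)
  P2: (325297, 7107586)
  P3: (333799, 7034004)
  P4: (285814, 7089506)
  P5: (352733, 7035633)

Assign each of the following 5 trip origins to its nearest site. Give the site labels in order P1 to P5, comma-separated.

Central, North, Central, Inner, Central

P1 → Central (d²=835458013.00)
P2 → North (d²=229691453.00)
P3 → Central (d²=466816309.00)
P4 → Inner (d²=112839029.00)
P5 → Central (d²=1628667940.00)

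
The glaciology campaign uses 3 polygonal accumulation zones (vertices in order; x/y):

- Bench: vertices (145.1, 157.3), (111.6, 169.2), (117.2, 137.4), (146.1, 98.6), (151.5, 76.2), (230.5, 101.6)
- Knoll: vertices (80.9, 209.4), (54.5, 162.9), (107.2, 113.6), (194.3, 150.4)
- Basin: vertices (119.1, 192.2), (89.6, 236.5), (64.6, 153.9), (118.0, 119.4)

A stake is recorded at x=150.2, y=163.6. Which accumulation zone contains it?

Cast a ray rightward from (150.2, 163.6). For each polygon, the edges (by vertex number in listed order) whose endpoints lie on opposite sides of y = 163.6, where each meets that height, and whether that is right or left of the point:
Bench: 1–2 at x≈127.36 (left), 2–3 at x≈112.59 (left) → 0 crossings.
Knoll: 1–2 at x≈54.90 (left), 4–1 at x≈168.93 (right) → 1 crossing.
Basin: 2–3 at x≈67.54 (left), 4–1 at x≈118.67 (left) → 0 crossings.
Only Knoll has an odd count, so the point is inside Knoll.

Knoll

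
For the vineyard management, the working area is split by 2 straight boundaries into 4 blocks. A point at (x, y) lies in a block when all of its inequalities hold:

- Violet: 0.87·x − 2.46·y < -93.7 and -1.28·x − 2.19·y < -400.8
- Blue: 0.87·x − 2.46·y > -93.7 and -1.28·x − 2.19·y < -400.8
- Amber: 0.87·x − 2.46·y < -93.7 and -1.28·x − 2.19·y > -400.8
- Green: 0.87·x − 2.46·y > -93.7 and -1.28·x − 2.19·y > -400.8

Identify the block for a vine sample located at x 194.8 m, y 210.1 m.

0.87·194.8 − 2.46·210.1 = -347.370, which is < -93.7
-1.28·194.8 − 2.19·210.1 = -709.463, which is < -400.8
This sign pattern matches Violet.

Violet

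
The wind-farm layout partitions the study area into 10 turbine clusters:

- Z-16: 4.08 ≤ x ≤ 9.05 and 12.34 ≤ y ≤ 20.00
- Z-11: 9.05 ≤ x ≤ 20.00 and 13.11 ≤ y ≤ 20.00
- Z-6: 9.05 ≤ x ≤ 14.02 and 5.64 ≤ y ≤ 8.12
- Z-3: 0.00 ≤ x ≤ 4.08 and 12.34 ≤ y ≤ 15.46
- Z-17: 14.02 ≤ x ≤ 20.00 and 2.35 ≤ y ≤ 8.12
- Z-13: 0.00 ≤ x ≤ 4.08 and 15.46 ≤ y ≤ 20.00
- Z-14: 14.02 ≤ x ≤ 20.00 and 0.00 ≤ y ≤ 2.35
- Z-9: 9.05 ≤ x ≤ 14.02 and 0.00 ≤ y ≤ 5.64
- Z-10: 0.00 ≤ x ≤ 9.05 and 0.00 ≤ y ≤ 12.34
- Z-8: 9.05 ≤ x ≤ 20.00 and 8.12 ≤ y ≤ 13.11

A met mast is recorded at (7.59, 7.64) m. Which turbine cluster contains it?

Z-10

The point has x = 7.59 and y = 7.64.
Only Z-10 satisfies 0.00 ≤ x ≤ 9.05 and 0.00 ≤ y ≤ 12.34.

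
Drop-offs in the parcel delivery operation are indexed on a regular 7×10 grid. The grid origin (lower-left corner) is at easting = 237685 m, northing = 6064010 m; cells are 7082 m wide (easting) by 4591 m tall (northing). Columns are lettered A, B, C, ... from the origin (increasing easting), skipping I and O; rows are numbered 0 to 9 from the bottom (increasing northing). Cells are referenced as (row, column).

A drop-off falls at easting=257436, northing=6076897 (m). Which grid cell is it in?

(2, C)

Column index: ⌊(257436 − 237685) / 7082⌋ = ⌊2.789⌋ = 2 → column C
Row offset from origin: ⌊(6076897 − 6064010) / 4591⌋ = ⌊2.807⌋ = 2 → row 2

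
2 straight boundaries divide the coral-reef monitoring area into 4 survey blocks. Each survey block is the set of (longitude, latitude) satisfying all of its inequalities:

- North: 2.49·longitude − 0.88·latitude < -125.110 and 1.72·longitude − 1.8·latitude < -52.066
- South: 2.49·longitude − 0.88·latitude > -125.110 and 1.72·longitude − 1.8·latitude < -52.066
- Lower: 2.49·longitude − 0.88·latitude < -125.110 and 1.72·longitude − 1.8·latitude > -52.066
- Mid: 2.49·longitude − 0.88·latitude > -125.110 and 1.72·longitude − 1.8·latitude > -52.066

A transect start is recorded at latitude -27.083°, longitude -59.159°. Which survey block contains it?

2.49·-59.159 − 0.88·-27.083 = -123.473, which is > -125.110
1.72·-59.159 − 1.8·-27.083 = -53.004, which is < -52.066
This sign pattern matches South.

South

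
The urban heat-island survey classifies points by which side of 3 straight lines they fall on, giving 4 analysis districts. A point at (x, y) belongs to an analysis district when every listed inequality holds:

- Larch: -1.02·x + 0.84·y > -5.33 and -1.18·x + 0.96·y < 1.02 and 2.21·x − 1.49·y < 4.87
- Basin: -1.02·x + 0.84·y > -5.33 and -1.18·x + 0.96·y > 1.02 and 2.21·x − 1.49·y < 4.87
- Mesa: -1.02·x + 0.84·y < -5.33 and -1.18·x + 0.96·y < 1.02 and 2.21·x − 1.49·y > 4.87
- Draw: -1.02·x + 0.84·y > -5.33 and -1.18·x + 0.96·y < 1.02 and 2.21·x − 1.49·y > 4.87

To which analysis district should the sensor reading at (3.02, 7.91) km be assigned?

-1.02·3.02 + 0.84·7.91 = 3.564, which is > -5.33
-1.18·3.02 + 0.96·7.91 = 4.030, which is > 1.02
2.21·3.02 − 1.49·7.91 = -5.112, which is < 4.87
This sign pattern matches Basin.

Basin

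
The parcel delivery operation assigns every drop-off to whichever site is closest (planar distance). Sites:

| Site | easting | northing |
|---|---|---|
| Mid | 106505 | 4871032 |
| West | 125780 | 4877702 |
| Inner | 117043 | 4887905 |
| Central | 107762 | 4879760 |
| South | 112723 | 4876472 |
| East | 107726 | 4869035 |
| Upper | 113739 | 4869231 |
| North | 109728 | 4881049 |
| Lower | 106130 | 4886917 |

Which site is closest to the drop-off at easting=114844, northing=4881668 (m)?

Squared distances to each site:
Mid: 182663417.000; West: 135325252.000; Inner: 43735770.000; Central: 53795188.000; South: 31497057.000; East: 210258613.000; Upper: 155899994.000; North: 26556617.000; Lower: 103485797.000.
Minimum at North.

North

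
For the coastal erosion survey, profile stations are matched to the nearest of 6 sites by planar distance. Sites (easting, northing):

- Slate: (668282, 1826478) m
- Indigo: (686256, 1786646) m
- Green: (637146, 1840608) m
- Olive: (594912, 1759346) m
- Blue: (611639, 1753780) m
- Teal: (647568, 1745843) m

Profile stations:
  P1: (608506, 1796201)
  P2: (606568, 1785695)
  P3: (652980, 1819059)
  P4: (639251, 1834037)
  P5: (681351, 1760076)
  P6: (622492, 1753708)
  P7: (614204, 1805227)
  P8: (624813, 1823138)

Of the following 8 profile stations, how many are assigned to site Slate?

1

P1 → Olive
P2 → Olive
P3 → Slate
P4 → Green
P5 → Indigo
P6 → Blue
P7 → Green
P8 → Green
1 of the 8 goes to Slate.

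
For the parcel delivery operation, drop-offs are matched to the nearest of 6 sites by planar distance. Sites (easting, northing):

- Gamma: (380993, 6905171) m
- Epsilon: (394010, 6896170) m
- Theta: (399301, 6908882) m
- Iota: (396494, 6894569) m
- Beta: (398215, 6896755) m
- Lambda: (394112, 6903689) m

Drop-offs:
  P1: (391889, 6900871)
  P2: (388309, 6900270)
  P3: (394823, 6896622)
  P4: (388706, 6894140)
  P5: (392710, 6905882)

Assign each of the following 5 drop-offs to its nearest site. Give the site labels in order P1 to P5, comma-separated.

Lambda, Lambda, Epsilon, Epsilon, Lambda

P1 → Lambda (d²=12882853.00)
P2 → Lambda (d²=45364370.00)
P3 → Epsilon (d²=865273.00)
P4 → Epsilon (d²=32253316.00)
P5 → Lambda (d²=6774853.00)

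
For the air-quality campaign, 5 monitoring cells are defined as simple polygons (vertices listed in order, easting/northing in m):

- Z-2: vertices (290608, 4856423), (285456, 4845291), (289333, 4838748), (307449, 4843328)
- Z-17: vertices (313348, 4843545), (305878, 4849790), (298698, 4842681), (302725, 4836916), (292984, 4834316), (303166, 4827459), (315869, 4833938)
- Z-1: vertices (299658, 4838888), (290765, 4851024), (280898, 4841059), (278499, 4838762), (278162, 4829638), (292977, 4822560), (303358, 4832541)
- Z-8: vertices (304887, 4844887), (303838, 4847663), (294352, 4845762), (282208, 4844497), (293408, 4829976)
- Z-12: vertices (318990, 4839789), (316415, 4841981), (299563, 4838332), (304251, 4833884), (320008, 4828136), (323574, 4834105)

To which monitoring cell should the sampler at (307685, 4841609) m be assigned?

Cast a ray rightward from (307685, 4841609). For each polygon, the edges (by vertex number in listed order) whose endpoints lie on opposite sides of northing = 4841609, where each meets that height, and whether that is right or left of the point:
Z-2: 2–3 at easting≈287637.7 (left), 3–4 at easting≈300649.6 (left) → 0 crossings.
Z-17: 3–4 at easting≈299446.8 (left), 7–1 at easting≈313856.0 (right) → 1 crossing.
Z-1: 1–2 at easting≈297664.1 (left), 2–3 at easting≈281442.6 (left) → 0 crossings.
Z-8: 4–5 at easting≈284435.5 (left), 5–1 at easting≈302363.5 (left) → 0 crossings.
Z-12: 1–2 at easting≈316852.0 (right), 2–3 at easting≈314697.0 (right) → 2 crossings.
Only Z-17 has an odd count, so the point is inside Z-17.

Z-17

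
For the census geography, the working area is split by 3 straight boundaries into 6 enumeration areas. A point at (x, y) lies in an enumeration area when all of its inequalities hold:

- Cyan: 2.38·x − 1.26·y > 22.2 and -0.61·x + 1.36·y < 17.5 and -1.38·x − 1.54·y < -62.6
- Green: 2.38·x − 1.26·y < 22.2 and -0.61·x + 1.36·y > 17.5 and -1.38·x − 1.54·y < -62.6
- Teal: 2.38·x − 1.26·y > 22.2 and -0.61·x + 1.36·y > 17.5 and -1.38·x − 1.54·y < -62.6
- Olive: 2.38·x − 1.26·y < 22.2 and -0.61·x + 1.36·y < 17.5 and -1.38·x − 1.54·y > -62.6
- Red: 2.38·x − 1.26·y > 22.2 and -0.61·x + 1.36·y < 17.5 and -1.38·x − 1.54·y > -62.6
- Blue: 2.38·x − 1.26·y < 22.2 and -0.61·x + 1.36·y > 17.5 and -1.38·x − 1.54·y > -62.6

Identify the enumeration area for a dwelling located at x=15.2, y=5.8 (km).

2.38·15.2 − 1.26·5.8 = 28.868, which is > 22.2
-0.61·15.2 + 1.36·5.8 = -1.384, which is < 17.5
-1.38·15.2 − 1.54·5.8 = -29.908, which is > -62.6
This sign pattern matches Red.

Red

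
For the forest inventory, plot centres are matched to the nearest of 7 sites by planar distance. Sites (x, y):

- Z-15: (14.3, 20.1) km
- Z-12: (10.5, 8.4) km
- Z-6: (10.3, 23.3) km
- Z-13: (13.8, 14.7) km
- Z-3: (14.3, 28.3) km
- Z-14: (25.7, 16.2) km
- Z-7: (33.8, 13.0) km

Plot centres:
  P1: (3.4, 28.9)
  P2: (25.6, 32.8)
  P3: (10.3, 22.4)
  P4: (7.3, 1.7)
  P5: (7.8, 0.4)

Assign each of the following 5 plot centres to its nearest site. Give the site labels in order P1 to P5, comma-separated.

P1 → Z-6 (d²=78.97)
P2 → Z-3 (d²=147.94)
P3 → Z-6 (d²=0.81)
P4 → Z-12 (d²=55.13)
P5 → Z-12 (d²=71.29)

Z-6, Z-3, Z-6, Z-12, Z-12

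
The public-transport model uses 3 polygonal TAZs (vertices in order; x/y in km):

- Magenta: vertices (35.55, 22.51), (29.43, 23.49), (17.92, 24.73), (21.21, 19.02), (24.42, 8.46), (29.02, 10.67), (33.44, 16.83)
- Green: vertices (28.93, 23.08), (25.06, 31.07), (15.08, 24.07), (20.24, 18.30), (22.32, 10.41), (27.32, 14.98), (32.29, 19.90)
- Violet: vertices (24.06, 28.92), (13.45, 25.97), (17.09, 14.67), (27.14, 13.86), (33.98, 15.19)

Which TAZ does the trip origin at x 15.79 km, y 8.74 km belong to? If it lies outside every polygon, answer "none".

none

Cast a ray rightward from (15.79, 8.74). For each polygon, the edges (by vertex number in listed order) whose endpoints lie on opposite sides of y = 8.74, where each meets that height, and whether that is right or left of the point:
Magenta: 4–5 at x≈24.335 (right), 5–6 at x≈25.003 (right) → 2 crossings.
Green: no edge straddles that height → 0 crossings.
Violet: no edge straddles that height → 0 crossings.
All counts are even, so the point lies outside every listed polygon.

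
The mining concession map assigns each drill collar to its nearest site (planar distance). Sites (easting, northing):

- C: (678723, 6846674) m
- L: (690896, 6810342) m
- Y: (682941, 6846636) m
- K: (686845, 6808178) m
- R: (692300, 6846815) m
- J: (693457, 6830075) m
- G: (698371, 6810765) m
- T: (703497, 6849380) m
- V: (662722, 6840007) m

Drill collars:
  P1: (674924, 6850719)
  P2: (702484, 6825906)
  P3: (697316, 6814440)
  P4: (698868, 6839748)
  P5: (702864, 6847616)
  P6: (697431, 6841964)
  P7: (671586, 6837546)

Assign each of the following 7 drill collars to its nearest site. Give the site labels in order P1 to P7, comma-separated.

P1 → C (d²=30794426.00)
P2 → J (d²=98867290.00)
P3 → G (d²=14618650.00)
P4 → R (d²=93081113.00)
P5 → T (d²=3512385.00)
P6 → R (d²=49859362.00)
P7 → V (d²=84627017.00)

C, J, G, R, T, R, V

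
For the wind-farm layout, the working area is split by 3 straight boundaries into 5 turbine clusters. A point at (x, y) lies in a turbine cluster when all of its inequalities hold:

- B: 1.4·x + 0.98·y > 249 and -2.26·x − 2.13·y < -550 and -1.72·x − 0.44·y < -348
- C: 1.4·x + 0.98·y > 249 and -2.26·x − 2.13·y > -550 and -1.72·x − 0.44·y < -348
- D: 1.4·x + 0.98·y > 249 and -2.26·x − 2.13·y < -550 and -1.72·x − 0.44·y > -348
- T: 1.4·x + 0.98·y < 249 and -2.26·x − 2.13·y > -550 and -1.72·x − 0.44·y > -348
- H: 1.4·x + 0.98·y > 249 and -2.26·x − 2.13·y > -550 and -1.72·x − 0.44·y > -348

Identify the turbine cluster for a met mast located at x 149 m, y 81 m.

1.4·149 + 0.98·81 = 287.980, which is > 249
-2.26·149 − 2.13·81 = -509.270, which is > -550
-1.72·149 − 0.44·81 = -291.920, which is > -348
This sign pattern matches H.

H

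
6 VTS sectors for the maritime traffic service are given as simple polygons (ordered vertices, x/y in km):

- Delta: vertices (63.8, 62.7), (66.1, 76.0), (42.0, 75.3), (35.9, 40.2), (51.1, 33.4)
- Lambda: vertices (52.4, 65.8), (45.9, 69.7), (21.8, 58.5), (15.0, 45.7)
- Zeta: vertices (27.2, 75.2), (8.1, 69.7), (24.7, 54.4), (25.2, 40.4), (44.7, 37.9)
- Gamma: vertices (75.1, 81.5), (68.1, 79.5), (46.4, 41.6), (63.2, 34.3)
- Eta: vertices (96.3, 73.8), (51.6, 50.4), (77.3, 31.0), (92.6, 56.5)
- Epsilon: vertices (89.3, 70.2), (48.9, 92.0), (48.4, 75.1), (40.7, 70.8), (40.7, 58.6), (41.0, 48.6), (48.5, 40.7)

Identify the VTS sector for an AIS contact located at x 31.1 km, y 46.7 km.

Cast a ray rightward from (31.1, 46.7). For each polygon, the edges (by vertex number in listed order) whose endpoints lie on opposite sides of y = 46.7, where each meets that height, and whether that is right or left of the point:
Delta: 3–4 at x≈37.03 (right), 5–1 at x≈56.86 (right) → 2 crossings.
Lambda: 3–4 at x≈15.53 (left), 4–1 at x≈16.86 (left) → 0 crossings.
Zeta: 3–4 at x≈24.97 (left), 5–1 at x≈40.57 (right) → 1 crossing.
Gamma: 2–3 at x≈49.32 (right), 4–1 at x≈66.33 (right) → 2 crossings.
Eta: 2–3 at x≈56.50 (right), 3–4 at x≈86.72 (right) → 2 crossings.
Epsilon: 6–7 at x≈42.80 (right), 7–1 at x≈56.80 (right) → 2 crossings.
Only Zeta has an odd count, so the point is inside Zeta.

Zeta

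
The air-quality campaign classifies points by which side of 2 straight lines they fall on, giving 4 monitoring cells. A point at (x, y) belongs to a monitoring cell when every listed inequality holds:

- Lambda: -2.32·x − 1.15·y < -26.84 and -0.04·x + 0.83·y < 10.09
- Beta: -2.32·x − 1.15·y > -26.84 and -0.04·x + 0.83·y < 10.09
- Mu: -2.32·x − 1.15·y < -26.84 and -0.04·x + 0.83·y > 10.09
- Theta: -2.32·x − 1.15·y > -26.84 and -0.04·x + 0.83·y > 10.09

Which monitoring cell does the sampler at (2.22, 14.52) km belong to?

Theta

-2.32·2.22 − 1.15·14.52 = -21.848, which is > -26.84
-0.04·2.22 + 0.83·14.52 = 11.963, which is > 10.09
This sign pattern matches Theta.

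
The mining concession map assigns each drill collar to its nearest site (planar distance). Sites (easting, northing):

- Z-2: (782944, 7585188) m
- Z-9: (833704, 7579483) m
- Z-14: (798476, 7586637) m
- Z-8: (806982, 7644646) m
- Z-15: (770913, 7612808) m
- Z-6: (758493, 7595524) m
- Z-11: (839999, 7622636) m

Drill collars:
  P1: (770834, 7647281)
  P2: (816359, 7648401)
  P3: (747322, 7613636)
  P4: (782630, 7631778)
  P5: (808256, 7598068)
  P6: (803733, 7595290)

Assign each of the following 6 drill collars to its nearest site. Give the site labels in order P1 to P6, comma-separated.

P1 → Z-15 (d²=1188393970.00)
P2 → Z-8 (d²=102028154.00)
P3 → Z-6 (d²=452835785.00)
P4 → Z-15 (d²=497148989.00)
P5 → Z-14 (d²=226316161.00)
P6 → Z-14 (d²=102510458.00)

Z-15, Z-8, Z-6, Z-15, Z-14, Z-14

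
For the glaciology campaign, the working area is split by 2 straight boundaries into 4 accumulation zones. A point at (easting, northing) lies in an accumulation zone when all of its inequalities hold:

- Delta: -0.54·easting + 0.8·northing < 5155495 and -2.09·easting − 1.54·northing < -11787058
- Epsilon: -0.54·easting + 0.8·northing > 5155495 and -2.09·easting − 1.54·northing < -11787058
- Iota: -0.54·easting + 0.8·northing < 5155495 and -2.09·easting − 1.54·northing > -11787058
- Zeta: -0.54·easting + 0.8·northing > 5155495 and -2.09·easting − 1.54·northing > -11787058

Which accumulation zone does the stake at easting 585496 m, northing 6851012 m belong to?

-0.54·585496 + 0.8·6851012 = 5164641.760, which is > 5155495
-2.09·585496 − 1.54·6851012 = -11774245.120, which is > -11787058
This sign pattern matches Zeta.

Zeta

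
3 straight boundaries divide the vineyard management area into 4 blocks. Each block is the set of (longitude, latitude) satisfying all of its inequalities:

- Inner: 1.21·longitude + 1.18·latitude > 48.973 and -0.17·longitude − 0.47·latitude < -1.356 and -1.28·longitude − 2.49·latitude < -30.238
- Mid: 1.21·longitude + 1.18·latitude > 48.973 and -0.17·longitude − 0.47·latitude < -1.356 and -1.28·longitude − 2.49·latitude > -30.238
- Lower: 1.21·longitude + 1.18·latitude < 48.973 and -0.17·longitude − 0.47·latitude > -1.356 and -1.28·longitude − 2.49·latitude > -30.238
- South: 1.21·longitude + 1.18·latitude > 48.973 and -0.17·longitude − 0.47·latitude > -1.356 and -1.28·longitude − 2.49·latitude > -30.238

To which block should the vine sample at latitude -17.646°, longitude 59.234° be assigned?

Inner

1.21·59.234 + 1.18·-17.646 = 50.851, which is > 48.973
-0.17·59.234 − 0.47·-17.646 = -1.776, which is < -1.356
-1.28·59.234 − 2.49·-17.646 = -31.881, which is < -30.238
This sign pattern matches Inner.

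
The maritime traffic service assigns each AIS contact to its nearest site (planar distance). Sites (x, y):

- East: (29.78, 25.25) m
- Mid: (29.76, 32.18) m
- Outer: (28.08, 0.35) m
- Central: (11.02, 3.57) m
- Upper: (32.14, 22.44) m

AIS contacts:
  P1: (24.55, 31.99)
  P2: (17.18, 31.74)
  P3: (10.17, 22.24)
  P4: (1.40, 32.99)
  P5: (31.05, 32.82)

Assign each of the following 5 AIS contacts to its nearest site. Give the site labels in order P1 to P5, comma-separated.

Mid, Mid, Central, Mid, Mid

P1 → Mid (d²=27.18)
P2 → Mid (d²=158.45)
P3 → Central (d²=349.29)
P4 → Mid (d²=804.95)
P5 → Mid (d²=2.07)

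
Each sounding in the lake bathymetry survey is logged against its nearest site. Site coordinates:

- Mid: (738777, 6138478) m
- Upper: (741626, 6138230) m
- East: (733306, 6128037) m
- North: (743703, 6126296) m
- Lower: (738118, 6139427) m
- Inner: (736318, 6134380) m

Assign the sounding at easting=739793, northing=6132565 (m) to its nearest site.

Squared distances to each site:
Mid: 35995825.000; Upper: 35452114.000; East: 62583953.000; North: 54588461.000; Lower: 49892669.000; Inner: 15369850.000.
Minimum at Inner.

Inner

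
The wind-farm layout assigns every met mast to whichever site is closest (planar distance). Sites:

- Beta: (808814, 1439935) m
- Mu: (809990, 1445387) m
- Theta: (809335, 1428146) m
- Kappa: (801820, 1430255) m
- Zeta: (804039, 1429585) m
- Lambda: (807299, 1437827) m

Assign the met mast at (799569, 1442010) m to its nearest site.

Squared distances to each site:
Beta: 89775650.000; Mu: 120001370.000; Theta: 287585252.000; Kappa: 143247026.000; Zeta: 174361525.000; Lambda: 77250389.000.
Minimum at Lambda.

Lambda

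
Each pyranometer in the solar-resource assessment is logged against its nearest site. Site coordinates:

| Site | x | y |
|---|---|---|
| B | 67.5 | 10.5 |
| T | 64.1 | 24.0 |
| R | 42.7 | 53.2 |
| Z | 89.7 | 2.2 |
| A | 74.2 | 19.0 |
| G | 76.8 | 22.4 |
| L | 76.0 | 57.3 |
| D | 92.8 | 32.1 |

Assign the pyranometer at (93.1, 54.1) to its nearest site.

Squared distances to each site:
B: 2556.320; T: 1747.010; R: 2540.970; Z: 2705.170; A: 1589.220; G: 1270.580; L: 302.650; D: 484.090.
Minimum at L.

L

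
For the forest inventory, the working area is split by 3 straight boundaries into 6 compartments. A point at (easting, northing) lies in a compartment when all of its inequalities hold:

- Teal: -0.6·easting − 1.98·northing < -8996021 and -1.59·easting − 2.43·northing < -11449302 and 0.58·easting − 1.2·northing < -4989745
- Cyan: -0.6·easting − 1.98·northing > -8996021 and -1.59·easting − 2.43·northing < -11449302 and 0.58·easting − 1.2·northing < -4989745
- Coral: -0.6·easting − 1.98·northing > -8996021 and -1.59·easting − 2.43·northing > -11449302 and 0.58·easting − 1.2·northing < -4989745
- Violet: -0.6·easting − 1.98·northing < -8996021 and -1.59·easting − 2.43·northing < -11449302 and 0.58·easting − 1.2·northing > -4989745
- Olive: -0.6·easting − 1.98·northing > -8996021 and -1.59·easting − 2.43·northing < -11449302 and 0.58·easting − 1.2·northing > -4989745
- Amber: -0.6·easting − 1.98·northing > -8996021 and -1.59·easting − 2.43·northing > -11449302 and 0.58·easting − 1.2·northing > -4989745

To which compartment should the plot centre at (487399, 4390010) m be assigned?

-0.6·487399 − 1.98·4390010 = -8984659.200, which is > -8996021
-1.59·487399 − 2.43·4390010 = -11442688.710, which is > -11449302
0.58·487399 − 1.2·4390010 = -4985320.580, which is > -4989745
This sign pattern matches Amber.

Amber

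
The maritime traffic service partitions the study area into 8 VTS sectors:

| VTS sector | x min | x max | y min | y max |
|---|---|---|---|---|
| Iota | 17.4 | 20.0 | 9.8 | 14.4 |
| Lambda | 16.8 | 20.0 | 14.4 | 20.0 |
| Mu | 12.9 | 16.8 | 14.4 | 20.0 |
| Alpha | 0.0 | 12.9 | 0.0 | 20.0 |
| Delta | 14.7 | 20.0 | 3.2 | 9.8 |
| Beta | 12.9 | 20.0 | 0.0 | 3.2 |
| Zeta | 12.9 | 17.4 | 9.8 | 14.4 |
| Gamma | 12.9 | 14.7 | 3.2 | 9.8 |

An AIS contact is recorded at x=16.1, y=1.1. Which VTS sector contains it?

The point has x = 16.1 and y = 1.1.
Only Beta satisfies 12.9 ≤ x ≤ 20.0 and 0.0 ≤ y ≤ 3.2.

Beta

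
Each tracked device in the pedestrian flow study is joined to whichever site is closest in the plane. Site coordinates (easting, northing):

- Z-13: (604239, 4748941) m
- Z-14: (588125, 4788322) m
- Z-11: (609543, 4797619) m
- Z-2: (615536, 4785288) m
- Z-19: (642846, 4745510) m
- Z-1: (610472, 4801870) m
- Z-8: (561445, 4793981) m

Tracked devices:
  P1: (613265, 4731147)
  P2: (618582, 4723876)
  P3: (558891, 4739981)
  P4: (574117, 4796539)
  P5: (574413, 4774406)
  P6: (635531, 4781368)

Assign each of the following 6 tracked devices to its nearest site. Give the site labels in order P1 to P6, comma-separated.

P1 → Z-13 (d²=398095112.00)
P2 → Z-13 (d²=833975874.00)
P3 → Z-13 (d²=2136722704.00)
P4 → Z-8 (d²=167122948.00)
P5 → Z-14 (d²=381674000.00)
P6 → Z-2 (d²=415166425.00)

Z-13, Z-13, Z-13, Z-8, Z-14, Z-2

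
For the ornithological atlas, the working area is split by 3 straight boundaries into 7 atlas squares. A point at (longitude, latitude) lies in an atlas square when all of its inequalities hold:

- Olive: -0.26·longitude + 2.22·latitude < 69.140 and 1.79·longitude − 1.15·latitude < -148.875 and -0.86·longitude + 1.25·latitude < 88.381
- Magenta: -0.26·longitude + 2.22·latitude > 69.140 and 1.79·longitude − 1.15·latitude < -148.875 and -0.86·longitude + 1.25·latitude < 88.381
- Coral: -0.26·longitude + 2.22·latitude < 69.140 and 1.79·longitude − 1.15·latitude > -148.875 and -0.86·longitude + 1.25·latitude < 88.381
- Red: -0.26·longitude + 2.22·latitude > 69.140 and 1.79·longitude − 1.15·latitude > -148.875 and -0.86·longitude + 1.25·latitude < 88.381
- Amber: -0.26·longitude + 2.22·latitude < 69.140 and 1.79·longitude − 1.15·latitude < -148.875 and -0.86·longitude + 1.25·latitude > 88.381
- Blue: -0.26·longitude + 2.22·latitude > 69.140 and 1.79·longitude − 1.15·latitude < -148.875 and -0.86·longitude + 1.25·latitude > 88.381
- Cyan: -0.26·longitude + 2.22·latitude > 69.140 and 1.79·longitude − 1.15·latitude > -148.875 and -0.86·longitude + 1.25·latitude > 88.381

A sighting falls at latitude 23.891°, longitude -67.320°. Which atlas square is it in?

-0.26·-67.320 + 2.22·23.891 = 70.541, which is > 69.140
1.79·-67.320 − 1.15·23.891 = -147.977, which is > -148.875
-0.86·-67.320 + 1.25·23.891 = 87.759, which is < 88.381
This sign pattern matches Red.

Red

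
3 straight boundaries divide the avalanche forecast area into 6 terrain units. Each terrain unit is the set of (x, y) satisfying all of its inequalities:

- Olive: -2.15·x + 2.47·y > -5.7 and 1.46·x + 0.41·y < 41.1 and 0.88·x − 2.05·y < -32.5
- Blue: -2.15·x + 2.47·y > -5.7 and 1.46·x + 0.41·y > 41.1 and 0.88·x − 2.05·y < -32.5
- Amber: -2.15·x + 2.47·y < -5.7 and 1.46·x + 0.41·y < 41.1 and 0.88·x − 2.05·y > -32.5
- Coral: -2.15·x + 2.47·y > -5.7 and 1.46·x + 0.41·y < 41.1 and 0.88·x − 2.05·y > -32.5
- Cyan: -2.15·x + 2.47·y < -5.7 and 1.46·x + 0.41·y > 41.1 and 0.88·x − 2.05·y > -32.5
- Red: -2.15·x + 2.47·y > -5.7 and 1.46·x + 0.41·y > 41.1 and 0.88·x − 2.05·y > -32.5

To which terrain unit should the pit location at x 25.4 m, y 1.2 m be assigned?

-2.15·25.4 + 2.47·1.2 = -51.646, which is < -5.7
1.46·25.4 + 0.41·1.2 = 37.576, which is < 41.1
0.88·25.4 − 2.05·1.2 = 19.892, which is > -32.5
This sign pattern matches Amber.

Amber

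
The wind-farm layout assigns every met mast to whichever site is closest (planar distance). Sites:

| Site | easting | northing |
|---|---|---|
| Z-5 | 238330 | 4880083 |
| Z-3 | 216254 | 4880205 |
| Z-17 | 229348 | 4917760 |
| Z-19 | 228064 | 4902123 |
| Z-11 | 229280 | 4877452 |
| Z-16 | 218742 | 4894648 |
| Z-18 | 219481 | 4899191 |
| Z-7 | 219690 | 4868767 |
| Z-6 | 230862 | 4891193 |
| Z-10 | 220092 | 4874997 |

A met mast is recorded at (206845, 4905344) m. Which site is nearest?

Z-18

Squared distances to each site:
Z-5: 1629423346.000; Z-3: 720498602.000; Z-17: 660542065.000; Z-19: 460620802.000; Z-11: 1281292889.000; Z-16: 255943025.000; Z-18: 197527905.000; Z-7: 1502870954.000; Z-6: 777067090.000; Z-10: 1096423418.000.
Minimum at Z-18.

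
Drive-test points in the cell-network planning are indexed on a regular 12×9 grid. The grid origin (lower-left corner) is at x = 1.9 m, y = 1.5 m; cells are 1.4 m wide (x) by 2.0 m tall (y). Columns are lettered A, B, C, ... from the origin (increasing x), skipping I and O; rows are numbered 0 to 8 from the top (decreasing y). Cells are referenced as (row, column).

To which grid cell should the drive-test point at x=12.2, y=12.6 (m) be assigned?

Column index: ⌊(12.2 − 1.9) / 1.4⌋ = ⌊7.357⌋ = 7 → column H
Row offset from origin: ⌊(12.6 − 1.5) / 2.0⌋ = ⌊5.550⌋ = 5 → row 3 (counted from top)

(3, H)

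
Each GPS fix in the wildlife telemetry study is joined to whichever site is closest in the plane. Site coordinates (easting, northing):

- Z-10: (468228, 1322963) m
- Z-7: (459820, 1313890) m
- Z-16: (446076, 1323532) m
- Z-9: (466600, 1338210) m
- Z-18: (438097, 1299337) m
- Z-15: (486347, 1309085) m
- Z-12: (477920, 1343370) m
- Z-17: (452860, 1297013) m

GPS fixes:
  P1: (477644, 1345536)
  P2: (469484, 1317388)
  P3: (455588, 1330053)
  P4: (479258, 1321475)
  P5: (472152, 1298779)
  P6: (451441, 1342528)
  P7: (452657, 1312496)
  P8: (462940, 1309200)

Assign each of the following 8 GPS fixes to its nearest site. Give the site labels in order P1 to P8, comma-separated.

Z-12, Z-10, Z-16, Z-10, Z-15, Z-9, Z-7, Z-7

P1 → Z-12 (d²=4767732.00)
P2 → Z-10 (d²=32658161.00)
P3 → Z-16 (d²=133001585.00)
P4 → Z-10 (d²=123875044.00)
P5 → Z-15 (d²=307711661.00)
P6 → Z-9 (d²=248440405.00)
P7 → Z-7 (d²=53251805.00)
P8 → Z-7 (d²=31730500.00)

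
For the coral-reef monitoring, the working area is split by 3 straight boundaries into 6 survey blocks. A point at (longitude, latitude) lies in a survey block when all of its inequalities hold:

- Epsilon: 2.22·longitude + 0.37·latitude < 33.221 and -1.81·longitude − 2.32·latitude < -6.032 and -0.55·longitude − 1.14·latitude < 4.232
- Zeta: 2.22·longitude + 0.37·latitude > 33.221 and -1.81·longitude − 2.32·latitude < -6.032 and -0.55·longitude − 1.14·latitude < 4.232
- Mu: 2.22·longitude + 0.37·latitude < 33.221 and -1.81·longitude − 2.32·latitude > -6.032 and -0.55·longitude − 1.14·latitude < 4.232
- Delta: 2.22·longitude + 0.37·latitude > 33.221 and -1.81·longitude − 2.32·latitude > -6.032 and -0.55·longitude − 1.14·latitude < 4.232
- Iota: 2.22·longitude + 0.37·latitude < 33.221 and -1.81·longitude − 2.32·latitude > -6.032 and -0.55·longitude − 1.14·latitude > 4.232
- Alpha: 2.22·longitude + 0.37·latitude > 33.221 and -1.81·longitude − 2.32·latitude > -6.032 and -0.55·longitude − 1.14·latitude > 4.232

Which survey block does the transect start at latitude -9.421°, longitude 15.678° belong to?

Epsilon

2.22·15.678 + 0.37·-9.421 = 31.319, which is < 33.221
-1.81·15.678 − 2.32·-9.421 = -6.520, which is < -6.032
-0.55·15.678 − 1.14·-9.421 = 2.117, which is < 4.232
This sign pattern matches Epsilon.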